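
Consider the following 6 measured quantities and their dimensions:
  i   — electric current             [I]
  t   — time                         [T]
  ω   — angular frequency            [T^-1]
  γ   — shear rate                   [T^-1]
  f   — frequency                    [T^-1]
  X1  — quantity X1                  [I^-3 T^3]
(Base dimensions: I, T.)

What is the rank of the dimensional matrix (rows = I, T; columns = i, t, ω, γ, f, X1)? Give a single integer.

2

Exponent matrix [I,T] × [i,t,ω,γ,f,X1]:
  I: [ 1  0  0  0  0 -3]
  T: [ 0  1 -1 -1 -1  3]
Row reduction gives pivot columns i,t; rank = 2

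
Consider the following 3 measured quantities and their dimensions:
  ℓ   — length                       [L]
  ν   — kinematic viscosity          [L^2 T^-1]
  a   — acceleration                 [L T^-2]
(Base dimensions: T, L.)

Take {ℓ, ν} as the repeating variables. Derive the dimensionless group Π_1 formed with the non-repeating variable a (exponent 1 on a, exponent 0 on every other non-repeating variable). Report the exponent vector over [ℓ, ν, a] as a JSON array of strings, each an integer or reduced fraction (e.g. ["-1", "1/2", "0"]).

Exponent matrix [T,L] × [ℓ,ν,a]:
  T: [ 0 -1 -2]
  L: [ 1  2  1]
Echelon form has 2 nonzero rows (pivots: ℓ,ν)
Pivot set = {ℓ,ν}, free = {a}
RREF:
  r0: [   1    0   -3]
  r1: [   0    1    2]
Fix exponent of a at 1; solve each RREF row for its pivot's exponent:
  r0: exp(ℓ) + (-3)·1 = 0 ⇒ exp(ℓ) = 3
  r1: exp(ν) + (2)·1 = 0 ⇒ exp(ν) = -2
Π_1 = ℓ^3 · ν^-2 · a

["3", "-2", "1"]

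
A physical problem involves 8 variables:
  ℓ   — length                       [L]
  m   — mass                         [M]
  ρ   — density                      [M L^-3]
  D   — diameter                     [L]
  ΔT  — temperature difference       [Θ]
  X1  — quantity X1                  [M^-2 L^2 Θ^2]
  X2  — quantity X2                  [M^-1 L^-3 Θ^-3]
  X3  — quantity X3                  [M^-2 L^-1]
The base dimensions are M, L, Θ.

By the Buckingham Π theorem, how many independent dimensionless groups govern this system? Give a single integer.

5

Write exponents as rows M,L,Θ / cols ℓ,m,ρ,D,ΔT,X1,X2,X3:
  M: [ 0  1  1  0  0 -2 -1 -2]
  L: [ 1  0 -3  1  0  2 -3 -1]
  Θ: [ 0  0  0  0  1  2 -3  0]
RREF → pivots at {ℓ,m,ΔT} ⇒ r = 3
8 vars − rank 3 = 5 Π groups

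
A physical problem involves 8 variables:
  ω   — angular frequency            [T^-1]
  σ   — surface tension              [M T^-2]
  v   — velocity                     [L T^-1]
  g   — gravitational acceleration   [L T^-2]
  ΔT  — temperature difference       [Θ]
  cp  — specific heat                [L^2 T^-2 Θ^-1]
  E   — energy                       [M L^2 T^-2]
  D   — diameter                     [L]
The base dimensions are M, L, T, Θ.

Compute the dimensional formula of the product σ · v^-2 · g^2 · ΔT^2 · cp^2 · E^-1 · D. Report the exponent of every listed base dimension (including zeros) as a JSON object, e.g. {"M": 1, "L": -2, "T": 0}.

{"M": 0, "L": 3, "T": -6, "Θ": 0}

Exponent matrix [M,L,T,Θ] × [ω,σ,v,g,ΔT,cp,E,D]:
  M: [ 0  1  0  0  0  0  1  0]
  L: [ 0  0  1  1  0  2  2  1]
  T: [-1 -2 -1 -2  0 -2 -2  0]
  Θ: [ 0  0  0  0  1 -1  0  0]
  [M]: (1)·1+(-2)·0+(2)·0+(2)·0+(2)·0+(-1)·1+(1)·0 = 0
  [L]: (1)·0+(-2)·1+(2)·1+(2)·0+(2)·2+(-1)·2+(1)·1 = 3
  [T]: (1)·-2+(-2)·-1+(2)·-2+(2)·0+(2)·-2+(-1)·-2+(1)·0 = -6
  [Θ]: (1)·0+(-2)·0+(2)·0+(2)·1+(2)·-1+(-1)·0+(1)·0 = 0
⇒ L^3 T^-6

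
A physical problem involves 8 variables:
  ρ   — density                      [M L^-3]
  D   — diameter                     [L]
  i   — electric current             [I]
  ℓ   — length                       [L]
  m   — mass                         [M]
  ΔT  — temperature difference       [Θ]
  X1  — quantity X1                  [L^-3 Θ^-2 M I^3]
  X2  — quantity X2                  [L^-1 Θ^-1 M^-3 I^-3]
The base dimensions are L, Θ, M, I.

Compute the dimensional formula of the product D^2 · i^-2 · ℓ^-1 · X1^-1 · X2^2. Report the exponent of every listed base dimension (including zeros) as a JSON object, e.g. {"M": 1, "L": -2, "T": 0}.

{"L": 2, "Θ": 0, "M": -7, "I": -11}

Dimensional matrix (L×Θ×M×I by ρ×D×i×ℓ×m×ΔT×X1×X2):
  L: [-3  1  0  1  0  0 -3 -1]
  Θ: [ 0  0  0  0  0  1 -2 -1]
  M: [ 1  0  0  0  1  0  1 -3]
  I: [ 0  0  1  0  0  0  3 -3]
  [L]: (2)·1+(-2)·0+(-1)·1+(-1)·-3+(2)·-1 = 2
  [Θ]: (2)·0+(-2)·0+(-1)·0+(-1)·-2+(2)·-1 = 0
  [M]: (2)·0+(-2)·0+(-1)·0+(-1)·1+(2)·-3 = -7
  [I]: (2)·0+(-2)·1+(-1)·0+(-1)·3+(2)·-3 = -11
⇒ L^2 M^-7 I^-11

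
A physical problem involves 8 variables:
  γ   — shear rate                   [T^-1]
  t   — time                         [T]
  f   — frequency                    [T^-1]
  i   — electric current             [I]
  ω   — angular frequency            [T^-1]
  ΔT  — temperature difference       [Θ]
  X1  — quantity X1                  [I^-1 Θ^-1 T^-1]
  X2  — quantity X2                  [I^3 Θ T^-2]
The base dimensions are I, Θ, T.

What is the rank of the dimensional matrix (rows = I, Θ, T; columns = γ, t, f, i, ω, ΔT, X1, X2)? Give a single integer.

Dimensional matrix (I×Θ×T by γ×t×f×i×ω×ΔT×X1×X2):
  I: [ 0  0  0  1  0  0 -1  3]
  Θ: [ 0  0  0  0  0  1 -1  1]
  T: [-1  1 -1  0 -1  0 -1 -2]
Echelon form has 3 nonzero rows (pivots: γ,i,ΔT)

3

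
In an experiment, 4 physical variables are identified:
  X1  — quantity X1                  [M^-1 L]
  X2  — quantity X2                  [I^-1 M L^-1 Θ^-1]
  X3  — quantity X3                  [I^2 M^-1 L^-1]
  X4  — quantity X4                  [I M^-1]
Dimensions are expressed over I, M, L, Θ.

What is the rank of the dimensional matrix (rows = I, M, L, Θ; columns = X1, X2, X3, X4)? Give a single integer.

3

Exponent matrix [I,M,L,Θ] × [X1,X2,X3,X4]:
  I: [ 0 -1  2  1]
  M: [-1  1 -1 -1]
  L: [ 1 -1 -1  0]
  Θ: [ 0 -1  0  0]
Row reduction gives pivot columns X1,X2,X3; rank = 3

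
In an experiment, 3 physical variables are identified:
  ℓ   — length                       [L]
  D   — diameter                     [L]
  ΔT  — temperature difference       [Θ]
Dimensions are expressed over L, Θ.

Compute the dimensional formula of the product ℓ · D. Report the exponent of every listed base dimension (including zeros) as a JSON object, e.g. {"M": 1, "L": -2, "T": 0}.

Exponent matrix [L,Θ] × [ℓ,D,ΔT]:
  L: [ 1  1  0]
  Θ: [ 0  0  1]
  [L]: (1)·1+(1)·1 = 2
  [Θ]: (1)·0+(1)·0 = 0
⇒ L^2

{"L": 2, "Θ": 0}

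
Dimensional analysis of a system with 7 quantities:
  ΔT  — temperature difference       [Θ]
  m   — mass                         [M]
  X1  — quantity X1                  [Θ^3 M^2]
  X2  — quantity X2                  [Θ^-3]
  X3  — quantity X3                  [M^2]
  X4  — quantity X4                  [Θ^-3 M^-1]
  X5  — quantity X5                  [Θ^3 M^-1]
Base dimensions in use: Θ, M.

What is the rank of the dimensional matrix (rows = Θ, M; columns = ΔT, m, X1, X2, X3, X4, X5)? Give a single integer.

Dimensional matrix (Θ×M by ΔT×m×X1×X2×X3×X4×X5):
  Θ: [ 1  0  3 -3  0 -3  3]
  M: [ 0  1  2  0  2 -1 -1]
RREF → pivots at {ΔT,m} ⇒ r = 2

2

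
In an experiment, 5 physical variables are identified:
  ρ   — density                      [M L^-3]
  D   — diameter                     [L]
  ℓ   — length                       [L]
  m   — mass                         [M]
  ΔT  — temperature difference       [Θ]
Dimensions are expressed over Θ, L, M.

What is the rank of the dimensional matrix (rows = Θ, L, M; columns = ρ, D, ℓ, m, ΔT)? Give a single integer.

Exponent matrix [Θ,L,M] × [ρ,D,ℓ,m,ΔT]:
  Θ: [ 0  0  0  0  1]
  L: [-3  1  1  0  0]
  M: [ 1  0  0  1  0]
Row reduction gives pivot columns ρ,D,ΔT; rank = 3

3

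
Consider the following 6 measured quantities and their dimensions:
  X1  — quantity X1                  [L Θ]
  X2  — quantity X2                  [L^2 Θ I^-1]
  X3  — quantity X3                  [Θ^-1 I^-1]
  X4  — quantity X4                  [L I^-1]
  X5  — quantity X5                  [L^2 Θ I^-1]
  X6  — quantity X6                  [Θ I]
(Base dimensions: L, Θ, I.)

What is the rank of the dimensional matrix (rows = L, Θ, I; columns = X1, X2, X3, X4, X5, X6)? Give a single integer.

Exponent matrix [L,Θ,I] × [X1,X2,X3,X4,X5,X6]:
  L: [ 1  2  0  1  2  0]
  Θ: [ 1  1 -1  0  1  1]
  I: [ 0 -1 -1 -1 -1  1]
RREF → pivots at {X1,X2} ⇒ r = 2

2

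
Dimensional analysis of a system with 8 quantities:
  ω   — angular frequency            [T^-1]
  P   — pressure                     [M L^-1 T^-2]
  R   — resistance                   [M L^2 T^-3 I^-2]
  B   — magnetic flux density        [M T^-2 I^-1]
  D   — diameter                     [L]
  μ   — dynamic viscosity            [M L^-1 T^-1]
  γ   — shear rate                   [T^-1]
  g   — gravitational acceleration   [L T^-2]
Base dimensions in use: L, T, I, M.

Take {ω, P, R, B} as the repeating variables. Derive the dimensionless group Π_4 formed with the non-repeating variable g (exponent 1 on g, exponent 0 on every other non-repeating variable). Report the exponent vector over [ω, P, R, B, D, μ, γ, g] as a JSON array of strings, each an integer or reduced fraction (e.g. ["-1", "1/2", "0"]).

Exponent matrix [L,T,I,M] × [ω,P,R,B,D,μ,γ,g]:
  L: [ 0 -1  2  0  1 -1  0  1]
  T: [-1 -2 -3 -2  0 -1 -1 -2]
  I: [ 0  0 -2 -1  0  0  0  0]
  M: [ 0  1  1  1  0  1  0  0]
Row reduction gives pivot columns ω,P,R,B; rank = 4
Pivot set = {ω,P,R,B}, free = {D,μ,γ,g}
RREF:
  r0: [   1    0    0    0   -1   -1    1    1]
  r1: [   0    1    0    0    1    1    0    1]
  r2: [   0    0    1    0    1    0    0    1]
  r3: [   0    0    0    1   -2    0    0   -2]
Fix exponent of g at 1, D at 0, μ at 0, γ at 0; solve each RREF row for its pivot's exponent:
  r0: exp(ω) + (1)·1 = 0 ⇒ exp(ω) = -1
  r1: exp(P) + (1)·1 = 0 ⇒ exp(P) = -1
  r2: exp(R) + (1)·1 = 0 ⇒ exp(R) = -1
  r3: exp(B) + (-2)·1 = 0 ⇒ exp(B) = 2
Π_4 = ω^-1 · P^-1 · R^-1 · B^2 · g

["-1", "-1", "-1", "2", "0", "0", "0", "1"]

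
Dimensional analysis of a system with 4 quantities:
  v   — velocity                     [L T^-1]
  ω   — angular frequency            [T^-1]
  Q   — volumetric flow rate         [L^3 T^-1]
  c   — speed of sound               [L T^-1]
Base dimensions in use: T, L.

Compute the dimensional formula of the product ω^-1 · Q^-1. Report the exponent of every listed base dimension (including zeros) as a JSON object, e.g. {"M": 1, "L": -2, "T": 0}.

{"T": 2, "L": -3}

Exponent matrix [T,L] × [v,ω,Q,c]:
  T: [-1 -1 -1 -1]
  L: [ 1  0  3  1]
  [T]: (-1)·-1+(-1)·-1 = 2
  [L]: (-1)·0+(-1)·3 = -3
⇒ T^2 L^-3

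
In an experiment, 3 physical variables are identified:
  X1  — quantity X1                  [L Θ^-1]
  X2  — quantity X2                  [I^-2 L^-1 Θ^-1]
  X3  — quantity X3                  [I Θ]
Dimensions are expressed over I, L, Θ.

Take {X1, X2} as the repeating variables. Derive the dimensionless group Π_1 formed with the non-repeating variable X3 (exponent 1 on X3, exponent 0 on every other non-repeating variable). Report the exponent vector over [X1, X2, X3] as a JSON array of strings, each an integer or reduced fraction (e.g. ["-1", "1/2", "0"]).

["1/2", "1/2", "1"]

Write exponents as rows I,L,Θ / cols X1,X2,X3:
  I: [ 0 -2  1]
  L: [ 1 -1  0]
  Θ: [-1 -1  1]
Echelon form has 2 nonzero rows (pivots: X1,X2)
Repeat: X1,X2; free: X3
RREF:
  r0: [   1    0 -1/2]
  r1: [   0    1 -1/2]
  r2: [   0    0    0]
Fix exponent of X3 at 1; solve each RREF row for its pivot's exponent:
  r0: exp(X1) + (-1/2)·1 = 0 ⇒ exp(X1) = 1/2
  r1: exp(X2) + (-1/2)·1 = 0 ⇒ exp(X2) = 1/2
Π_1 = X1^(1/2) · X2^(1/2) · X3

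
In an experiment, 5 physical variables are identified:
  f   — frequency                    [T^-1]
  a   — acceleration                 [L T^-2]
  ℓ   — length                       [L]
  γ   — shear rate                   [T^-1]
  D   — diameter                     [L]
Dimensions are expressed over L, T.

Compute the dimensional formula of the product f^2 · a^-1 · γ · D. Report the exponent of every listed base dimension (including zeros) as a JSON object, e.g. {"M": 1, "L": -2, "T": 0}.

{"L": 0, "T": -1}

Write exponents as rows L,T / cols f,a,ℓ,γ,D:
  L: [ 0  1  1  0  1]
  T: [-1 -2  0 -1  0]
  [L]: (2)·0+(-1)·1+(1)·0+(1)·1 = 0
  [T]: (2)·-1+(-1)·-2+(1)·-1+(1)·0 = -1
⇒ T^-1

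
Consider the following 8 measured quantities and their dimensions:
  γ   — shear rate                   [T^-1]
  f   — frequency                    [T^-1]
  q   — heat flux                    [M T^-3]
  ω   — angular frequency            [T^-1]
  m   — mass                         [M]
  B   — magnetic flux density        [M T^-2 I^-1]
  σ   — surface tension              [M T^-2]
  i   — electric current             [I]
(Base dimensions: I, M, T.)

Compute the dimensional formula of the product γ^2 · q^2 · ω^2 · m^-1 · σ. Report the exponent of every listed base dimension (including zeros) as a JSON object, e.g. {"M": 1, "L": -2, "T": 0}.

Write exponents as rows I,M,T / cols γ,f,q,ω,m,B,σ,i:
  I: [ 0  0  0  0  0 -1  0  1]
  M: [ 0  0  1  0  1  1  1  0]
  T: [-1 -1 -3 -1  0 -2 -2  0]
  [I]: (2)·0+(2)·0+(2)·0+(-1)·0+(1)·0 = 0
  [M]: (2)·0+(2)·1+(2)·0+(-1)·1+(1)·1 = 2
  [T]: (2)·-1+(2)·-3+(2)·-1+(-1)·0+(1)·-2 = -12
⇒ M^2 T^-12

{"I": 0, "M": 2, "T": -12}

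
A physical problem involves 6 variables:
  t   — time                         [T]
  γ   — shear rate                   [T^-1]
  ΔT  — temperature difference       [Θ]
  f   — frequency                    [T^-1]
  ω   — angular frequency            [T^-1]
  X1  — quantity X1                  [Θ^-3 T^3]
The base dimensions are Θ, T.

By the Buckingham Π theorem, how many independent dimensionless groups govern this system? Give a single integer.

Write exponents as rows Θ,T / cols t,γ,ΔT,f,ω,X1:
  Θ: [ 0  0  1  0  0 -3]
  T: [ 1 -1  0 -1 -1  3]
Echelon form has 2 nonzero rows (pivots: t,ΔT)
n=6, r=2 ⇒ 4 dimensionless groups

4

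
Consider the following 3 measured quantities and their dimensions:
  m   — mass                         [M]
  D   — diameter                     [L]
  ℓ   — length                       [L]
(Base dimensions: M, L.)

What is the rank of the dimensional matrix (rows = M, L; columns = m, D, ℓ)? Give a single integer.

2

Exponent matrix [M,L] × [m,D,ℓ]:
  M: [ 1  0  0]
  L: [ 0  1  1]
RREF → pivots at {m,D} ⇒ r = 2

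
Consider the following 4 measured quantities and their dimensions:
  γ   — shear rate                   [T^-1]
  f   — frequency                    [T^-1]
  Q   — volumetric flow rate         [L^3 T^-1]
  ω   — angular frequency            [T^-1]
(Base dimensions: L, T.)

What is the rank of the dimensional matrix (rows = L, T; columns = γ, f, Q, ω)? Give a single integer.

Exponent matrix [L,T] × [γ,f,Q,ω]:
  L: [ 0  0  3  0]
  T: [-1 -1 -1 -1]
Row reduction gives pivot columns γ,Q; rank = 2

2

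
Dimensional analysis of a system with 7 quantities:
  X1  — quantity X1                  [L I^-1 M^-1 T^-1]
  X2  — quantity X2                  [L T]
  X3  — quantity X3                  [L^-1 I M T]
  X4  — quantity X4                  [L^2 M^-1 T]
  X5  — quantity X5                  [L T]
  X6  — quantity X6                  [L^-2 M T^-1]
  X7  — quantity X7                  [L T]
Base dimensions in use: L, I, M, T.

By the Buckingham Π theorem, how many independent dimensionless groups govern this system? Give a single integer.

Dimensional matrix (L×I×M×T by X1×X2×X3×X4×X5×X6×X7):
  L: [ 1  1 -1  2  1 -2  1]
  I: [-1  0  1  0  0  0  0]
  M: [-1  0  1 -1  0  1  0]
  T: [-1  1  1  1  1 -1  1]
Echelon form has 3 nonzero rows (pivots: X1,X2,X4)
7 vars − rank 3 = 4 Π groups

4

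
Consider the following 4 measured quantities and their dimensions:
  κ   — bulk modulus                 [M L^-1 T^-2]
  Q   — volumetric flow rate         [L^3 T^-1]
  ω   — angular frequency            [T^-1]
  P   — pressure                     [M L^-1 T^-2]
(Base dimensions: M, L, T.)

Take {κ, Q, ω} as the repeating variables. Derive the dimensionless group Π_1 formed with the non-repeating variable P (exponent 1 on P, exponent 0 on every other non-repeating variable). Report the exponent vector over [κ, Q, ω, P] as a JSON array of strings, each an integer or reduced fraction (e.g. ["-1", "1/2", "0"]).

["-1", "0", "0", "1"]

Write exponents as rows M,L,T / cols κ,Q,ω,P:
  M: [ 1  0  0  1]
  L: [-1  3  0 -1]
  T: [-2 -1 -1 -2]
Echelon form has 3 nonzero rows (pivots: κ,Q,ω)
Repeat: κ,Q,ω; free: P
RREF:
  r0: [   1    0    0    1]
  r1: [   0    1    0    0]
  r2: [   0    0    1    0]
Fix exponent of P at 1; solve each RREF row for its pivot's exponent:
  r0: exp(κ) + (1)·1 = 0 ⇒ exp(κ) = -1
  r1: exp(Q) + (0)·1 = 0 ⇒ exp(Q) = 0
  r2: exp(ω) + (0)·1 = 0 ⇒ exp(ω) = 0
Π_1 = κ^-1 · P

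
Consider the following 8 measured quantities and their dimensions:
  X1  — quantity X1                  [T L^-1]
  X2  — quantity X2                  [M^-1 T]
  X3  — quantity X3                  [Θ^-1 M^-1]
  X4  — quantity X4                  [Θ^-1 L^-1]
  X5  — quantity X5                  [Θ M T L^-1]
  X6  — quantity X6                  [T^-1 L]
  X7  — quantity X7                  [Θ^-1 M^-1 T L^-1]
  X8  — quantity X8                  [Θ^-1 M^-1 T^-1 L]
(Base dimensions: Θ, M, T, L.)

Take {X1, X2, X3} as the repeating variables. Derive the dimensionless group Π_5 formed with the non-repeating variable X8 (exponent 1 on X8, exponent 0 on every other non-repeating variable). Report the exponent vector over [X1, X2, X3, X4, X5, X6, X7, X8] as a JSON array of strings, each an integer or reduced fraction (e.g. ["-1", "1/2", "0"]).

Write exponents as rows Θ,M,T,L / cols X1,X2,X3,X4,X5,X6,X7,X8:
  Θ: [ 0  0 -1 -1  1  0 -1 -1]
  M: [ 0 -1 -1  0  1  0 -1 -1]
  T: [ 1  1  0  0  1 -1  1 -1]
  L: [-1  0  0 -1 -1  1 -1  1]
Echelon form has 3 nonzero rows (pivots: X1,X2,X3)
Repeat: X1,X2,X3; free: X4,X5,X6,X7,X8
RREF:
  r0: [   1    0    0    1    1   -1    1   -1]
  r1: [   0    1    0   -1    0    0    0    0]
  r2: [   0    0    1    1   -1    0    1    1]
  r3: [   0    0    0    0    0    0    0    0]
Fix exponent of X8 at 1, X4 at 0, X5 at 0, X6 at 0, X7 at 0; solve each RREF row for its pivot's exponent:
  r0: exp(X1) + (-1)·1 = 0 ⇒ exp(X1) = 1
  r1: exp(X2) + (0)·1 = 0 ⇒ exp(X2) = 0
  r2: exp(X3) + (1)·1 = 0 ⇒ exp(X3) = -1
Π_5 = X1 · X3^-1 · X8

["1", "0", "-1", "0", "0", "0", "0", "1"]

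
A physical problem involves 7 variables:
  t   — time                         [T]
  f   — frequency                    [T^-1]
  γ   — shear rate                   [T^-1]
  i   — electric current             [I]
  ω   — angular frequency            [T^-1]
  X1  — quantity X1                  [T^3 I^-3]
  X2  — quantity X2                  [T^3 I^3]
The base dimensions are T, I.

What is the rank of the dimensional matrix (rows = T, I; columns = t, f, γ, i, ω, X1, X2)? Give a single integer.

Write exponents as rows T,I / cols t,f,γ,i,ω,X1,X2:
  T: [ 1 -1 -1  0 -1  3  3]
  I: [ 0  0  0  1  0 -3  3]
Row reduction gives pivot columns t,i; rank = 2

2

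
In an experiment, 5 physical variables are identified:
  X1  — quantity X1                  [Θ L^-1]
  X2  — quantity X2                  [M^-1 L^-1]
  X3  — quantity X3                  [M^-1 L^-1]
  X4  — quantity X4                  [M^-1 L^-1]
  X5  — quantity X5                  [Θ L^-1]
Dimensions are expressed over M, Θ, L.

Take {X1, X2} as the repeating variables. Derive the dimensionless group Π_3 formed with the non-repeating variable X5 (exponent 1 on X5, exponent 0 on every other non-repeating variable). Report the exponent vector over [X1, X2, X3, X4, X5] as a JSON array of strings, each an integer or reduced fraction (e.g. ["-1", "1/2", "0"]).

["-1", "0", "0", "0", "1"]

Dimensional matrix (M×Θ×L by X1×X2×X3×X4×X5):
  M: [ 0 -1 -1 -1  0]
  Θ: [ 1  0  0  0  1]
  L: [-1 -1 -1 -1 -1]
Row reduction gives pivot columns X1,X2; rank = 2
Pivot set = {X1,X2}, free = {X3,X4,X5}
RREF:
  r0: [   1    0    0    0    1]
  r1: [   0    1    1    1    0]
  r2: [   0    0    0    0    0]
Fix exponent of X5 at 1, X3 at 0, X4 at 0; solve each RREF row for its pivot's exponent:
  r0: exp(X1) + (1)·1 = 0 ⇒ exp(X1) = -1
  r1: exp(X2) + (0)·1 = 0 ⇒ exp(X2) = 0
Π_3 = X1^-1 · X5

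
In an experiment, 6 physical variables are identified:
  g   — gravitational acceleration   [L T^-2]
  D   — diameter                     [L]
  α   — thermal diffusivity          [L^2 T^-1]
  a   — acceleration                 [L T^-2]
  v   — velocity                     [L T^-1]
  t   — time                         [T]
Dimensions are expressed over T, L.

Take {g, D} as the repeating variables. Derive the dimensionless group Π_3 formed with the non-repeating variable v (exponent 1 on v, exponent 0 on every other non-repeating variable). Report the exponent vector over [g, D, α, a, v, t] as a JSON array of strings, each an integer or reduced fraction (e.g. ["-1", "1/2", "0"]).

Exponent matrix [T,L] × [g,D,α,a,v,t]:
  T: [-2  0 -1 -2 -1  1]
  L: [ 1  1  2  1  1  0]
RREF → pivots at {g,D} ⇒ r = 2
Pivot set = {g,D}, free = {α,a,v,t}
RREF:
  r0: [   1    0  1/2    1  1/2 -1/2]
  r1: [   0    1  3/2    0  1/2  1/2]
Fix exponent of v at 1, α at 0, a at 0, t at 0; solve each RREF row for its pivot's exponent:
  r0: exp(g) + (1/2)·1 = 0 ⇒ exp(g) = -1/2
  r1: exp(D) + (1/2)·1 = 0 ⇒ exp(D) = -1/2
Π_3 = g^(-1/2) · D^(-1/2) · v

["-1/2", "-1/2", "0", "0", "1", "0"]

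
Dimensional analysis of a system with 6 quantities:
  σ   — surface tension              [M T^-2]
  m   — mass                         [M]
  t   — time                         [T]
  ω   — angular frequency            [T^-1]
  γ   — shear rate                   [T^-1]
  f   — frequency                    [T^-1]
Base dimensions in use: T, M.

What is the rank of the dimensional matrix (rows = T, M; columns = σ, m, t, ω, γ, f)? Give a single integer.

2

Write exponents as rows T,M / cols σ,m,t,ω,γ,f:
  T: [-2  0  1 -1 -1 -1]
  M: [ 1  1  0  0  0  0]
RREF → pivots at {σ,m} ⇒ r = 2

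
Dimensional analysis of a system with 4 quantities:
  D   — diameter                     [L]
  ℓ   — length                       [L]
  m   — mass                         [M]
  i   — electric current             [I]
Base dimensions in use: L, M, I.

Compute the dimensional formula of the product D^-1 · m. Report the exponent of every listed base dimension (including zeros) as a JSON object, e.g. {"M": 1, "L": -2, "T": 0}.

Dimensional matrix (L×M×I by D×ℓ×m×i):
  L: [ 1  1  0  0]
  M: [ 0  0  1  0]
  I: [ 0  0  0  1]
  [L]: (-1)·1+(1)·0 = -1
  [M]: (-1)·0+(1)·1 = 1
  [I]: (-1)·0+(1)·0 = 0
⇒ L^-1 M

{"L": -1, "M": 1, "I": 0}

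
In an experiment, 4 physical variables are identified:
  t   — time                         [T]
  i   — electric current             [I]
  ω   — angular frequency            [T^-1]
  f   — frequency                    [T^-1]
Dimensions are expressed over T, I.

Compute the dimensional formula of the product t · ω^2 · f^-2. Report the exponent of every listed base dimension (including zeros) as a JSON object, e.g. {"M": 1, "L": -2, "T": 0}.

{"T": 1, "I": 0}

Dimensional matrix (T×I by t×i×ω×f):
  T: [ 1  0 -1 -1]
  I: [ 0  1  0  0]
  [T]: (1)·1+(2)·-1+(-2)·-1 = 1
  [I]: (1)·0+(2)·0+(-2)·0 = 0
⇒ T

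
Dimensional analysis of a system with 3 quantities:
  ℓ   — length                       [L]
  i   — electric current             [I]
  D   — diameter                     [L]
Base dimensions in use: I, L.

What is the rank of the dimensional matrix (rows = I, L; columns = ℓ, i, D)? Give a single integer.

2

Dimensional matrix (I×L by ℓ×i×D):
  I: [ 0  1  0]
  L: [ 1  0  1]
Echelon form has 2 nonzero rows (pivots: ℓ,i)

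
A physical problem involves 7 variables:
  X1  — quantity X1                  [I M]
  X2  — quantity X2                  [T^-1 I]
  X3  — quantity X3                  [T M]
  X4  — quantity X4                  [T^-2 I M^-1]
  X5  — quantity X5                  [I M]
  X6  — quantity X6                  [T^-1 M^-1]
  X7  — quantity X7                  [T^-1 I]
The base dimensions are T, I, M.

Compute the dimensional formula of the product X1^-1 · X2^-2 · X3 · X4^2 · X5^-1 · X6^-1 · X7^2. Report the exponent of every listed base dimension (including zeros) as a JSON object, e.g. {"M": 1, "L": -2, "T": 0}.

Dimensional matrix (T×I×M by X1×X2×X3×X4×X5×X6×X7):
  T: [ 0 -1  1 -2  0 -1 -1]
  I: [ 1  1  0  1  1  0  1]
  M: [ 1  0  1 -1  1 -1  0]
  [T]: (-1)·0+(-2)·-1+(1)·1+(2)·-2+(-1)·0+(-1)·-1+(2)·-1 = -2
  [I]: (-1)·1+(-2)·1+(1)·0+(2)·1+(-1)·1+(-1)·0+(2)·1 = 0
  [M]: (-1)·1+(-2)·0+(1)·1+(2)·-1+(-1)·1+(-1)·-1+(2)·0 = -2
⇒ T^-2 M^-2

{"T": -2, "I": 0, "M": -2}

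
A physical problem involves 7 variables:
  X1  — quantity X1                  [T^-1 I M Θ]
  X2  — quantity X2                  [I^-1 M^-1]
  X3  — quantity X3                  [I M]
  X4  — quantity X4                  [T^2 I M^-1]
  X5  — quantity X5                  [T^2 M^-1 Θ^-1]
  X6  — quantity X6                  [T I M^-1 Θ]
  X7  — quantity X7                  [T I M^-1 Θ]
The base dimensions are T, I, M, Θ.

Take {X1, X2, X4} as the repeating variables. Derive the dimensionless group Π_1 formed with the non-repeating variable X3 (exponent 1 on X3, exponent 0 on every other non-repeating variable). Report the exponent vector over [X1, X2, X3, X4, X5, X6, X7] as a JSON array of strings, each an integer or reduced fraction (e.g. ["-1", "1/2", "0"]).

["0", "1", "1", "0", "0", "0", "0"]

Exponent matrix [T,I,M,Θ] × [X1,X2,X3,X4,X5,X6,X7]:
  T: [-1  0  0  2  2  1  1]
  I: [ 1 -1  1  1  0  1  1]
  M: [ 1 -1  1 -1 -1 -1 -1]
  Θ: [ 1  0  0  0 -1  1  1]
Row reduction gives pivot columns X1,X2,X4; rank = 3
Repeat: X1,X2,X4; free: X3,X5,X6,X7
RREF:
  r0: [   1    0    0    0   -1    1    1]
  r1: [   0    1   -1    0 -1/2    1    1]
  r2: [   0    0    0    1  1/2    1    1]
  r3: [   0    0    0    0    0    0    0]
Fix exponent of X3 at 1, X5 at 0, X6 at 0, X7 at 0; solve each RREF row for its pivot's exponent:
  r0: exp(X1) + (0)·1 = 0 ⇒ exp(X1) = 0
  r1: exp(X2) + (-1)·1 = 0 ⇒ exp(X2) = 1
  r2: exp(X4) + (0)·1 = 0 ⇒ exp(X4) = 0
Π_1 = X2 · X3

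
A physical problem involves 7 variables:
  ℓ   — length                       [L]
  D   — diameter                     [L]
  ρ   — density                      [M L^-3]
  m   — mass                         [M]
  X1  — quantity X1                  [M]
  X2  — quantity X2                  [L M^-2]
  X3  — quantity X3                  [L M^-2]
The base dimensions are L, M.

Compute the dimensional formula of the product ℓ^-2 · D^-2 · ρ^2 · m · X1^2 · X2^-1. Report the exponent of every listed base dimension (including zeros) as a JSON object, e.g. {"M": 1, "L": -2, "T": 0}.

{"L": -11, "M": 7}

Exponent matrix [L,M] × [ℓ,D,ρ,m,X1,X2,X3]:
  L: [ 1  1 -3  0  0  1  1]
  M: [ 0  0  1  1  1 -2 -2]
  [L]: (-2)·1+(-2)·1+(2)·-3+(1)·0+(2)·0+(-1)·1 = -11
  [M]: (-2)·0+(-2)·0+(2)·1+(1)·1+(2)·1+(-1)·-2 = 7
⇒ L^-11 M^7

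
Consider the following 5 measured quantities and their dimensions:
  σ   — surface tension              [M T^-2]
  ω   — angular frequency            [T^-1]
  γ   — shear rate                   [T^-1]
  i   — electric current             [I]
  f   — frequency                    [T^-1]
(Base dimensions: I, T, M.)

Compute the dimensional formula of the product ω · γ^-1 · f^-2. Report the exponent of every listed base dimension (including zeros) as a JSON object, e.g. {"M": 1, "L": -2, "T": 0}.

{"I": 0, "T": 2, "M": 0}

Write exponents as rows I,T,M / cols σ,ω,γ,i,f:
  I: [ 0  0  0  1  0]
  T: [-2 -1 -1  0 -1]
  M: [ 1  0  0  0  0]
  [I]: (1)·0+(-1)·0+(-2)·0 = 0
  [T]: (1)·-1+(-1)·-1+(-2)·-1 = 2
  [M]: (1)·0+(-1)·0+(-2)·0 = 0
⇒ T^2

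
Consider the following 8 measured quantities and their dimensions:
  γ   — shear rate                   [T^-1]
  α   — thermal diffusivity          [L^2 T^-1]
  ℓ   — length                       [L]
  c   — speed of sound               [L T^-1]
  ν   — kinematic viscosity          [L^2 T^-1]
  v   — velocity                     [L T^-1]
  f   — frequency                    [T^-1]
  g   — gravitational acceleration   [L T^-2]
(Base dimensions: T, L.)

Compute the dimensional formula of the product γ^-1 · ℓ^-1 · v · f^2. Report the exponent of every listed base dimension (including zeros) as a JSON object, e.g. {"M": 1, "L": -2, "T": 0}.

{"T": -2, "L": 0}

Exponent matrix [T,L] × [γ,α,ℓ,c,ν,v,f,g]:
  T: [-1 -1  0 -1 -1 -1 -1 -2]
  L: [ 0  2  1  1  2  1  0  1]
  [T]: (-1)·-1+(-1)·0+(1)·-1+(2)·-1 = -2
  [L]: (-1)·0+(-1)·1+(1)·1+(2)·0 = 0
⇒ T^-2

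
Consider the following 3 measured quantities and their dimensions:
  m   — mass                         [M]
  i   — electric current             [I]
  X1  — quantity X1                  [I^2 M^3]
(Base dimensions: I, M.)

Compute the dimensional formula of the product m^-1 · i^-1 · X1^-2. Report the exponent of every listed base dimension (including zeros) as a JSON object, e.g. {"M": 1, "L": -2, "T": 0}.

Write exponents as rows I,M / cols m,i,X1:
  I: [ 0  1  2]
  M: [ 1  0  3]
  [I]: (-1)·0+(-1)·1+(-2)·2 = -5
  [M]: (-1)·1+(-1)·0+(-2)·3 = -7
⇒ I^-5 M^-7

{"I": -5, "M": -7}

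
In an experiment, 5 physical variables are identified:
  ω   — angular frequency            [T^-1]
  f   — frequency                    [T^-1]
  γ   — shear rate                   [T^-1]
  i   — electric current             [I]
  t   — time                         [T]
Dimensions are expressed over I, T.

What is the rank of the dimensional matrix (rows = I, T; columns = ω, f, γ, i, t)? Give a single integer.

2

Dimensional matrix (I×T by ω×f×γ×i×t):
  I: [ 0  0  0  1  0]
  T: [-1 -1 -1  0  1]
RREF → pivots at {ω,i} ⇒ r = 2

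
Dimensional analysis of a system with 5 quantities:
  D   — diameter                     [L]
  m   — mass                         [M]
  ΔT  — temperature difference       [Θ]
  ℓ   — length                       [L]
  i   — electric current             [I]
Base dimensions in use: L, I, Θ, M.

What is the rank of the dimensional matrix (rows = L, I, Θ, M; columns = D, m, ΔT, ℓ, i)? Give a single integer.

4

Exponent matrix [L,I,Θ,M] × [D,m,ΔT,ℓ,i]:
  L: [ 1  0  0  1  0]
  I: [ 0  0  0  0  1]
  Θ: [ 0  0  1  0  0]
  M: [ 0  1  0  0  0]
Echelon form has 4 nonzero rows (pivots: D,m,ΔT,i)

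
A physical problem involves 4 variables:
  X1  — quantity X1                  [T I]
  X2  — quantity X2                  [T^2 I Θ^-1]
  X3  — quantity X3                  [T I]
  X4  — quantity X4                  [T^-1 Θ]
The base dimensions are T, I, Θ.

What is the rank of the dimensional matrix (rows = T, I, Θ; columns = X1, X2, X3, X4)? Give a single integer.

2

Write exponents as rows T,I,Θ / cols X1,X2,X3,X4:
  T: [ 1  2  1 -1]
  I: [ 1  1  1  0]
  Θ: [ 0 -1  0  1]
Echelon form has 2 nonzero rows (pivots: X1,X2)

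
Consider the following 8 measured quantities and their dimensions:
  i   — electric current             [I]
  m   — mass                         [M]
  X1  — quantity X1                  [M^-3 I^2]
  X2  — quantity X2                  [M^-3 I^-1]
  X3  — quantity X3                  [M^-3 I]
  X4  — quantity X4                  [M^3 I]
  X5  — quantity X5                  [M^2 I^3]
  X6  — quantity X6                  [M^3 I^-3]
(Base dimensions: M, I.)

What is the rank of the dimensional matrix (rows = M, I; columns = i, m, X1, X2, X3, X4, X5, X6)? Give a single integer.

2

Dimensional matrix (M×I by i×m×X1×X2×X3×X4×X5×X6):
  M: [ 0  1 -3 -3 -3  3  2  3]
  I: [ 1  0  2 -1  1  1  3 -3]
RREF → pivots at {i,m} ⇒ r = 2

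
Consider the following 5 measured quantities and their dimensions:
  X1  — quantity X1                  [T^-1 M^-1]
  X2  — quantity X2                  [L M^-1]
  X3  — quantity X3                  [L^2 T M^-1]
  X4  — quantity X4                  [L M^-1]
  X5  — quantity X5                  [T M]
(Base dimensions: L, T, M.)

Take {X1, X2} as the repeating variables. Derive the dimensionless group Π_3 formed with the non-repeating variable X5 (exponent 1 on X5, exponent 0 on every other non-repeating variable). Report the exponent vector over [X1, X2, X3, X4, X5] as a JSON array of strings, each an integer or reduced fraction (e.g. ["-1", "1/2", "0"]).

["1", "0", "0", "0", "1"]

Write exponents as rows L,T,M / cols X1,X2,X3,X4,X5:
  L: [ 0  1  2  1  0]
  T: [-1  0  1  0  1]
  M: [-1 -1 -1 -1  1]
RREF → pivots at {X1,X2} ⇒ r = 2
Pivot set = {X1,X2}, free = {X3,X4,X5}
RREF:
  r0: [   1    0   -1    0   -1]
  r1: [   0    1    2    1    0]
  r2: [   0    0    0    0    0]
Fix exponent of X5 at 1, X3 at 0, X4 at 0; solve each RREF row for its pivot's exponent:
  r0: exp(X1) + (-1)·1 = 0 ⇒ exp(X1) = 1
  r1: exp(X2) + (0)·1 = 0 ⇒ exp(X2) = 0
Π_3 = X1 · X5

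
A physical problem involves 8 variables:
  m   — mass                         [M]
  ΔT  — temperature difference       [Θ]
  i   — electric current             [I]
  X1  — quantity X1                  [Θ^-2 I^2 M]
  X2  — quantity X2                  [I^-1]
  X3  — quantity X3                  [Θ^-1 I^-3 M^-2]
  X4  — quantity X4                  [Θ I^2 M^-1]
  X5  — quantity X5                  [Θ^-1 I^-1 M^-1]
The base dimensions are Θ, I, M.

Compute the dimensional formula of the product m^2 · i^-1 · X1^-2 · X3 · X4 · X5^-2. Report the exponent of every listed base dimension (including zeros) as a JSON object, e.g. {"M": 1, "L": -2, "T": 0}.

{"Θ": 6, "I": -4, "M": -1}

Exponent matrix [Θ,I,M] × [m,ΔT,i,X1,X2,X3,X4,X5]:
  Θ: [ 0  1  0 -2  0 -1  1 -1]
  I: [ 0  0  1  2 -1 -3  2 -1]
  M: [ 1  0  0  1  0 -2 -1 -1]
  [Θ]: (2)·0+(-1)·0+(-2)·-2+(1)·-1+(1)·1+(-2)·-1 = 6
  [I]: (2)·0+(-1)·1+(-2)·2+(1)·-3+(1)·2+(-2)·-1 = -4
  [M]: (2)·1+(-1)·0+(-2)·1+(1)·-2+(1)·-1+(-2)·-1 = -1
⇒ Θ^6 I^-4 M^-1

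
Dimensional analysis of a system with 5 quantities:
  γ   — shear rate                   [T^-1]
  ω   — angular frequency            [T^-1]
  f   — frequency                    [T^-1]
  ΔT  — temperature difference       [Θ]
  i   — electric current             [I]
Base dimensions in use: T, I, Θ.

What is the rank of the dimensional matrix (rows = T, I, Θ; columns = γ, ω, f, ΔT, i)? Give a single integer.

Dimensional matrix (T×I×Θ by γ×ω×f×ΔT×i):
  T: [-1 -1 -1  0  0]
  I: [ 0  0  0  0  1]
  Θ: [ 0  0  0  1  0]
Row reduction gives pivot columns γ,ΔT,i; rank = 3

3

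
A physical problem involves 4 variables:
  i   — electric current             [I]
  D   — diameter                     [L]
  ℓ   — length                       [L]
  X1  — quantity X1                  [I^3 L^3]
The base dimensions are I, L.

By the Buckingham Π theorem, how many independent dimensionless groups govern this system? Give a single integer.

2

Dimensional matrix (I×L by i×D×ℓ×X1):
  I: [ 1  0  0  3]
  L: [ 0  1  1  3]
RREF → pivots at {i,D} ⇒ r = 2
n=4, r=2 ⇒ 2 dimensionless groups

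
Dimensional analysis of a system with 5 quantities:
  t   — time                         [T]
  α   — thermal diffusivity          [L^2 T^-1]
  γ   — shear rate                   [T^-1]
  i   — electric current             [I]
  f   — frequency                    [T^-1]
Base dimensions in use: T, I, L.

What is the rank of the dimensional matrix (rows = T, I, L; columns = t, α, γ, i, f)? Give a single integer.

3

Exponent matrix [T,I,L] × [t,α,γ,i,f]:
  T: [ 1 -1 -1  0 -1]
  I: [ 0  0  0  1  0]
  L: [ 0  2  0  0  0]
Row reduction gives pivot columns t,α,i; rank = 3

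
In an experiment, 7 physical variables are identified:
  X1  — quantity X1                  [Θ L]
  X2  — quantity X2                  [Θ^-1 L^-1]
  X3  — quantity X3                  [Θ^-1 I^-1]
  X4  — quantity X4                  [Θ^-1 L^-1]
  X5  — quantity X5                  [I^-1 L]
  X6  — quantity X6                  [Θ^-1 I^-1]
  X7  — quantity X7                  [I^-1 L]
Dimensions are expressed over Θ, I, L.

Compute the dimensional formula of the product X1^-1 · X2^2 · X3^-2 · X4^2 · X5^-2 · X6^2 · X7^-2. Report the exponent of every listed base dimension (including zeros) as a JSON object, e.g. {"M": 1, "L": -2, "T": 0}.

{"Θ": -5, "I": 4, "L": -9}

Exponent matrix [Θ,I,L] × [X1,X2,X3,X4,X5,X6,X7]:
  Θ: [ 1 -1 -1 -1  0 -1  0]
  I: [ 0  0 -1  0 -1 -1 -1]
  L: [ 1 -1  0 -1  1  0  1]
  [Θ]: (-1)·1+(2)·-1+(-2)·-1+(2)·-1+(-2)·0+(2)·-1+(-2)·0 = -5
  [I]: (-1)·0+(2)·0+(-2)·-1+(2)·0+(-2)·-1+(2)·-1+(-2)·-1 = 4
  [L]: (-1)·1+(2)·-1+(-2)·0+(2)·-1+(-2)·1+(2)·0+(-2)·1 = -9
⇒ Θ^-5 I^4 L^-9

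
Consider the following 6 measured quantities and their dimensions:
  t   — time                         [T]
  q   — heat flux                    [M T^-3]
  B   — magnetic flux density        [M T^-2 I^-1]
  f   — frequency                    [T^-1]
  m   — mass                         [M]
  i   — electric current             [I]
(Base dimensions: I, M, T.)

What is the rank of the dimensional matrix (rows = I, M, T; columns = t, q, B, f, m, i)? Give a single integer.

Exponent matrix [I,M,T] × [t,q,B,f,m,i]:
  I: [ 0  0 -1  0  0  1]
  M: [ 0  1  1  0  1  0]
  T: [ 1 -3 -2 -1  0  0]
Row reduction gives pivot columns t,q,B; rank = 3

3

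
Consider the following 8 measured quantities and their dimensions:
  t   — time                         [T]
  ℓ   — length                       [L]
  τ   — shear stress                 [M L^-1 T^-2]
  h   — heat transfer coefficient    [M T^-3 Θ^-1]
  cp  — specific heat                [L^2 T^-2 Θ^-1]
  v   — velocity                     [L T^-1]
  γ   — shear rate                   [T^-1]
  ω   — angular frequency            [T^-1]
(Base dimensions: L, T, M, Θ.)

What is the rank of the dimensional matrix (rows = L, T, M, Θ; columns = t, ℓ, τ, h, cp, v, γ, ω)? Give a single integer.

Exponent matrix [L,T,M,Θ] × [t,ℓ,τ,h,cp,v,γ,ω]:
  L: [ 0  1 -1  0  2  1  0  0]
  T: [ 1  0 -2 -3 -2 -1 -1 -1]
  M: [ 0  0  1  1  0  0  0  0]
  Θ: [ 0  0  0 -1 -1  0  0  0]
Row reduction gives pivot columns t,ℓ,τ,h; rank = 4

4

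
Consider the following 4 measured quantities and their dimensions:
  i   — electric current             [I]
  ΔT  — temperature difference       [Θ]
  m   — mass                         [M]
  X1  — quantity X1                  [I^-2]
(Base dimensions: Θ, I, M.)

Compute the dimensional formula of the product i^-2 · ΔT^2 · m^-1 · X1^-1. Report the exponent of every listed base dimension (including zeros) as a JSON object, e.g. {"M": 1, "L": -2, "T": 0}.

{"Θ": 2, "I": 0, "M": -1}

Exponent matrix [Θ,I,M] × [i,ΔT,m,X1]:
  Θ: [ 0  1  0  0]
  I: [ 1  0  0 -2]
  M: [ 0  0  1  0]
  [Θ]: (-2)·0+(2)·1+(-1)·0+(-1)·0 = 2
  [I]: (-2)·1+(2)·0+(-1)·0+(-1)·-2 = 0
  [M]: (-2)·0+(2)·0+(-1)·1+(-1)·0 = -1
⇒ Θ^2 M^-1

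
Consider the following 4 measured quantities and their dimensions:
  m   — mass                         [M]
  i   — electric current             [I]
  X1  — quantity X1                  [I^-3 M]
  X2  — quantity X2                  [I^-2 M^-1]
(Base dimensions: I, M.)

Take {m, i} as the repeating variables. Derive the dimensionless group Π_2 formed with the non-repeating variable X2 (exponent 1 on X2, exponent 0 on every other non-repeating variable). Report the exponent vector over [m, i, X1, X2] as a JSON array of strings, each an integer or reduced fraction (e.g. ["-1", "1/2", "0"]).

Dimensional matrix (I×M by m×i×X1×X2):
  I: [ 0  1 -3 -2]
  M: [ 1  0  1 -1]
Row reduction gives pivot columns m,i; rank = 2
Pivot set = {m,i}, free = {X1,X2}
RREF:
  r0: [   1    0    1   -1]
  r1: [   0    1   -3   -2]
Fix exponent of X2 at 1, X1 at 0; solve each RREF row for its pivot's exponent:
  r0: exp(m) + (-1)·1 = 0 ⇒ exp(m) = 1
  r1: exp(i) + (-2)·1 = 0 ⇒ exp(i) = 2
Π_2 = m · i^2 · X2

["1", "2", "0", "1"]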